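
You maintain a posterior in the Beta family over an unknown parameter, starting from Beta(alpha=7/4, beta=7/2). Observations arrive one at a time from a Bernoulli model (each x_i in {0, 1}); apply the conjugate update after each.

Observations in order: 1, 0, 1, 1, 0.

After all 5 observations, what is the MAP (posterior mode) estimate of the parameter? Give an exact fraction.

obs 1: x=1 → posterior Beta(11/4, 7/2)
obs 2: x=0 → posterior Beta(11/4, 9/2)
obs 3: x=1 → posterior Beta(15/4, 9/2)
obs 4: x=1 → posterior Beta(19/4, 9/2)
obs 5: x=0 → posterior Beta(19/4, 11/2)

5/11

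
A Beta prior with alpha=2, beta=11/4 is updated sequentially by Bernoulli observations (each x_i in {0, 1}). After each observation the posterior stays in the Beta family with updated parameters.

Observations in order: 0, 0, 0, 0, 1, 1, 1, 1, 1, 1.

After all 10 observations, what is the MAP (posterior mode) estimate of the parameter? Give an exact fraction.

28/51

obs 1: x=0 → posterior Beta(2, 15/4)
obs 2: x=0 → posterior Beta(2, 19/4)
obs 3: x=0 → posterior Beta(2, 23/4)
obs 4: x=0 → posterior Beta(2, 27/4)
obs 5: x=1 → posterior Beta(3, 27/4)
obs 6: x=1 → posterior Beta(4, 27/4)
obs 7: x=1 → posterior Beta(5, 27/4)
obs 8: x=1 → posterior Beta(6, 27/4)
obs 9: x=1 → posterior Beta(7, 27/4)
obs 10: x=1 → posterior Beta(8, 27/4)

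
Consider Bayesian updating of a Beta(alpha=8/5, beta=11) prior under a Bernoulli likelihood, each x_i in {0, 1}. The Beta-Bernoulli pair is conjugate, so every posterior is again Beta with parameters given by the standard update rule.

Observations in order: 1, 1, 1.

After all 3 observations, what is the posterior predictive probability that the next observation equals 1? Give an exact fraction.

23/78

obs 1: x=1 → posterior Beta(13/5, 11)
obs 2: x=1 → posterior Beta(18/5, 11)
obs 3: x=1 → posterior Beta(23/5, 11)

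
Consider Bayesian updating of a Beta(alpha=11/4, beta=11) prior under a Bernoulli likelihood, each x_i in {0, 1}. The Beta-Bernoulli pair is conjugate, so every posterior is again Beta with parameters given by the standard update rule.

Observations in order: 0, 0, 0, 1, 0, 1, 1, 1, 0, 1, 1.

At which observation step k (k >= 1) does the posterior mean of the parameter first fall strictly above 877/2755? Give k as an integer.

k = 10

obs 1: x=0 → posterior Beta(11/4, 12)
obs 2: x=0 → posterior Beta(11/4, 13)
obs 3: x=0 → posterior Beta(11/4, 14)
obs 4: x=1 → posterior Beta(15/4, 14)
obs 5: x=0 → posterior Beta(15/4, 15)
obs 6: x=1 → posterior Beta(19/4, 15)
obs 7: x=1 → posterior Beta(23/4, 15)
obs 8: x=1 → posterior Beta(27/4, 15)
obs 9: x=0 → posterior Beta(27/4, 16)
obs 10: x=1 → posterior Beta(31/4, 16)
obs 11: x=1 → posterior Beta(35/4, 16)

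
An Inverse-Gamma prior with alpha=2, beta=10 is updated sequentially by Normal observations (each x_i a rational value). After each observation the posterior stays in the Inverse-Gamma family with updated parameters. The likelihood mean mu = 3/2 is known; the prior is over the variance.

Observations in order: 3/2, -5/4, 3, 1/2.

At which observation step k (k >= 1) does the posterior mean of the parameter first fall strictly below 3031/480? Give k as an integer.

obs 1: x=3/2 → posterior Inverse-Gamma(5/2, 10)
obs 2: x=-5/4 → posterior Inverse-Gamma(3, 441/32)
obs 3: x=3 → posterior Inverse-Gamma(7/2, 477/32)
obs 4: x=1/2 → posterior Inverse-Gamma(4, 493/32)

k = 3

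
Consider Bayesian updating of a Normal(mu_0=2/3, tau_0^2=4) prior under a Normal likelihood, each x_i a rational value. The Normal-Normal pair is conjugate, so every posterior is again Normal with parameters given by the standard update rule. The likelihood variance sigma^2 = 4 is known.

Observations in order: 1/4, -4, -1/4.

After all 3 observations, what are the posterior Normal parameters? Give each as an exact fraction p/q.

obs 1: x=1/4 → posterior Normal(11/24, 2)
obs 2: x=-4 → posterior Normal(-37/36, 4/3)
obs 3: x=-1/4 → posterior Normal(-5/6, 1)

mu_0=-5/6, tau_0^2=1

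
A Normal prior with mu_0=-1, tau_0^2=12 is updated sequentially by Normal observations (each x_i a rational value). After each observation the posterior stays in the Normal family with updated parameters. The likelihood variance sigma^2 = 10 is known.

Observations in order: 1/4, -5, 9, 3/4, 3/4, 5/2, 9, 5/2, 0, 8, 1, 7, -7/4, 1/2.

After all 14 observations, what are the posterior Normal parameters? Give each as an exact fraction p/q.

obs 1: x=1/4 → posterior Normal(-7/22, 60/11)
obs 2: x=-5 → posterior Normal(-67/34, 60/17)
obs 3: x=9 → posterior Normal(41/46, 60/23)
obs 4: x=3/4 → posterior Normal(25/29, 60/29)
obs 5: x=3/4 → posterior Normal(59/70, 12/7)
obs 6: x=5/2 → posterior Normal(89/82, 60/41)
obs 7: x=9 → posterior Normal(197/94, 60/47)
obs 8: x=5/2 → posterior Normal(227/106, 60/53)
obs 9: x=0 → posterior Normal(227/118, 60/59)
obs 10: x=8 → posterior Normal(323/130, 12/13)
obs 11: x=1 → posterior Normal(335/142, 60/71)
obs 12: x=7 → posterior Normal(419/154, 60/77)
obs 13: x=-7/4 → posterior Normal(199/83, 60/83)
obs 14: x=1/2 → posterior Normal(202/89, 60/89)

mu_0=202/89, tau_0^2=60/89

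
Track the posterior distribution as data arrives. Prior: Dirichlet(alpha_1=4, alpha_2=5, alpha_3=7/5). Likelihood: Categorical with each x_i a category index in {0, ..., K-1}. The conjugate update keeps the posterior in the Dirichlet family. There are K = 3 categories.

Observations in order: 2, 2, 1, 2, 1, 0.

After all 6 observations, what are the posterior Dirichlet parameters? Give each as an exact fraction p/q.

obs 1: x=2 → posterior Dirichlet(4, 5, 12/5)
obs 2: x=2 → posterior Dirichlet(4, 5, 17/5)
obs 3: x=1 → posterior Dirichlet(4, 6, 17/5)
obs 4: x=2 → posterior Dirichlet(4, 6, 22/5)
obs 5: x=1 → posterior Dirichlet(4, 7, 22/5)
obs 6: x=0 → posterior Dirichlet(5, 7, 22/5)

alpha_1=5, alpha_2=7, alpha_3=22/5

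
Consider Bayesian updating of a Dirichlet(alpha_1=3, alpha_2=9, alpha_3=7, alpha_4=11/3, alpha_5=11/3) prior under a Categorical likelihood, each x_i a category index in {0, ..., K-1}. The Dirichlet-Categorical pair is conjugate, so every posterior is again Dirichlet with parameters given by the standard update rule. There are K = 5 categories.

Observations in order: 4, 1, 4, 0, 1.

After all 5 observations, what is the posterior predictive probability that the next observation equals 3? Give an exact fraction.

obs 1: x=4 → posterior Dirichlet(3, 9, 7, 11/3, 14/3)
obs 2: x=1 → posterior Dirichlet(3, 10, 7, 11/3, 14/3)
obs 3: x=4 → posterior Dirichlet(3, 10, 7, 11/3, 17/3)
obs 4: x=0 → posterior Dirichlet(4, 10, 7, 11/3, 17/3)
obs 5: x=1 → posterior Dirichlet(4, 11, 7, 11/3, 17/3)

11/94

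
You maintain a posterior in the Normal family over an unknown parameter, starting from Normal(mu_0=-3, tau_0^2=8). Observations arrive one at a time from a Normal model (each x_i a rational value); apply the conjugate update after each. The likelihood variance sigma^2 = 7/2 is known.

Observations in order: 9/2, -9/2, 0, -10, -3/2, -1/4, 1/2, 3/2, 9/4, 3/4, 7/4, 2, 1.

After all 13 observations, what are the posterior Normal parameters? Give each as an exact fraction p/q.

obs 1: x=9/2 → posterior Normal(51/23, 56/23)
obs 2: x=-9/2 → posterior Normal(-7/13, 56/39)
obs 3: x=0 → posterior Normal(-21/55, 56/55)
obs 4: x=-10 → posterior Normal(-181/71, 56/71)
obs 5: x=-3/2 → posterior Normal(-205/87, 56/87)
obs 6: x=-1/4 → posterior Normal(-209/103, 56/103)
obs 7: x=1/2 → posterior Normal(-201/119, 8/17)
obs 8: x=3/2 → posterior Normal(-59/45, 56/135)
obs 9: x=9/4 → posterior Normal(-141/151, 56/151)
obs 10: x=3/4 → posterior Normal(-129/167, 56/167)
obs 11: x=7/4 → posterior Normal(-101/183, 56/183)
obs 12: x=2 → posterior Normal(-69/199, 56/199)
obs 13: x=1 → posterior Normal(-53/215, 56/215)

mu_0=-53/215, tau_0^2=56/215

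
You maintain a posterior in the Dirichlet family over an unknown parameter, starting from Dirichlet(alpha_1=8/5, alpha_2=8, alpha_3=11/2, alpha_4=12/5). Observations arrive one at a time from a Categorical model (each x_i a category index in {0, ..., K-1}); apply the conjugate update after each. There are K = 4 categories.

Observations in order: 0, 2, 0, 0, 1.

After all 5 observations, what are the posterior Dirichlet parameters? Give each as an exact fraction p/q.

obs 1: x=0 → posterior Dirichlet(13/5, 8, 11/2, 12/5)
obs 2: x=2 → posterior Dirichlet(13/5, 8, 13/2, 12/5)
obs 3: x=0 → posterior Dirichlet(18/5, 8, 13/2, 12/5)
obs 4: x=0 → posterior Dirichlet(23/5, 8, 13/2, 12/5)
obs 5: x=1 → posterior Dirichlet(23/5, 9, 13/2, 12/5)

alpha_1=23/5, alpha_2=9, alpha_3=13/2, alpha_4=12/5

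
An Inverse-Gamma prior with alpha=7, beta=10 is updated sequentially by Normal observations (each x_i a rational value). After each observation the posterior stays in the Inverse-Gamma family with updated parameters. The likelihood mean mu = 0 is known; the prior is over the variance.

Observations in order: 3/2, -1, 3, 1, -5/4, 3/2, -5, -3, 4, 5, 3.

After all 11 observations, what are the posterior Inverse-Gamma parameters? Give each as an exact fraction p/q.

alpha=25/2, beta=1937/32

obs 1: x=3/2 → posterior Inverse-Gamma(15/2, 89/8)
obs 2: x=-1 → posterior Inverse-Gamma(8, 93/8)
obs 3: x=3 → posterior Inverse-Gamma(17/2, 129/8)
obs 4: x=1 → posterior Inverse-Gamma(9, 133/8)
obs 5: x=-5/4 → posterior Inverse-Gamma(19/2, 557/32)
obs 6: x=3/2 → posterior Inverse-Gamma(10, 593/32)
obs 7: x=-5 → posterior Inverse-Gamma(21/2, 993/32)
obs 8: x=-3 → posterior Inverse-Gamma(11, 1137/32)
obs 9: x=4 → posterior Inverse-Gamma(23/2, 1393/32)
obs 10: x=5 → posterior Inverse-Gamma(12, 1793/32)
obs 11: x=3 → posterior Inverse-Gamma(25/2, 1937/32)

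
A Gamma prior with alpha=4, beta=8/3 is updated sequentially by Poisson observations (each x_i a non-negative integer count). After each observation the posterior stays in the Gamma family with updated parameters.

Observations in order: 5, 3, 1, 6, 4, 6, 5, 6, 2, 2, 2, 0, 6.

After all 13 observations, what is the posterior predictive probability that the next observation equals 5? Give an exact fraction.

103192311986837910797076480218550672519975109996617479280482761622695241387704522782765576528351/867361737988403547205962240695953369140625000000000000000000000000000000000000000000000000000000

obs 1: x=5 → posterior Gamma(9, 11/3)
obs 2: x=3 → posterior Gamma(12, 14/3)
obs 3: x=1 → posterior Gamma(13, 17/3)
obs 4: x=6 → posterior Gamma(19, 20/3)
obs 5: x=4 → posterior Gamma(23, 23/3)
obs 6: x=6 → posterior Gamma(29, 26/3)
obs 7: x=5 → posterior Gamma(34, 29/3)
obs 8: x=6 → posterior Gamma(40, 32/3)
obs 9: x=2 → posterior Gamma(42, 35/3)
obs 10: x=2 → posterior Gamma(44, 38/3)
obs 11: x=2 → posterior Gamma(46, 41/3)
obs 12: x=0 → posterior Gamma(46, 44/3)
obs 13: x=6 → posterior Gamma(52, 47/3)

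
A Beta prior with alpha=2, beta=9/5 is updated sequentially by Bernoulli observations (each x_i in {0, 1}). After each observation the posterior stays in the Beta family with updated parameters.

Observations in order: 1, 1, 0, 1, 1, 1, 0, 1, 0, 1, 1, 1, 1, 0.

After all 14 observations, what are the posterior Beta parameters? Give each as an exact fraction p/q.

obs 1: x=1 → posterior Beta(3, 9/5)
obs 2: x=1 → posterior Beta(4, 9/5)
obs 3: x=0 → posterior Beta(4, 14/5)
obs 4: x=1 → posterior Beta(5, 14/5)
obs 5: x=1 → posterior Beta(6, 14/5)
obs 6: x=1 → posterior Beta(7, 14/5)
obs 7: x=0 → posterior Beta(7, 19/5)
obs 8: x=1 → posterior Beta(8, 19/5)
obs 9: x=0 → posterior Beta(8, 24/5)
obs 10: x=1 → posterior Beta(9, 24/5)
obs 11: x=1 → posterior Beta(10, 24/5)
obs 12: x=1 → posterior Beta(11, 24/5)
obs 13: x=1 → posterior Beta(12, 24/5)
obs 14: x=0 → posterior Beta(12, 29/5)

alpha=12, beta=29/5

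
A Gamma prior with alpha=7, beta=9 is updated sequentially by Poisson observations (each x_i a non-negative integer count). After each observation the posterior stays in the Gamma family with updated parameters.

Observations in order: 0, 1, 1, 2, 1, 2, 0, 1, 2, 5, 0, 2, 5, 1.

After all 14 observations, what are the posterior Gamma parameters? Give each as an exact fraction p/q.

alpha=30, beta=23

obs 1: x=0 → posterior Gamma(7, 10)
obs 2: x=1 → posterior Gamma(8, 11)
obs 3: x=1 → posterior Gamma(9, 12)
obs 4: x=2 → posterior Gamma(11, 13)
obs 5: x=1 → posterior Gamma(12, 14)
obs 6: x=2 → posterior Gamma(14, 15)
obs 7: x=0 → posterior Gamma(14, 16)
obs 8: x=1 → posterior Gamma(15, 17)
obs 9: x=2 → posterior Gamma(17, 18)
obs 10: x=5 → posterior Gamma(22, 19)
obs 11: x=0 → posterior Gamma(22, 20)
obs 12: x=2 → posterior Gamma(24, 21)
obs 13: x=5 → posterior Gamma(29, 22)
obs 14: x=1 → posterior Gamma(30, 23)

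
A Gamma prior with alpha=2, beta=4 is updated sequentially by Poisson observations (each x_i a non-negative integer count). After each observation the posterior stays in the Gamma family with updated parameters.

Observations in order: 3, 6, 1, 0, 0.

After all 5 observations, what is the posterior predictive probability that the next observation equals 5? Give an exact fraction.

obs 1: x=3 → posterior Gamma(5, 5)
obs 2: x=6 → posterior Gamma(11, 6)
obs 3: x=1 → posterior Gamma(12, 7)
obs 4: x=0 → posterior Gamma(12, 8)
obs 5: x=0 → posterior Gamma(12, 9)

77103263459313/6250000000000000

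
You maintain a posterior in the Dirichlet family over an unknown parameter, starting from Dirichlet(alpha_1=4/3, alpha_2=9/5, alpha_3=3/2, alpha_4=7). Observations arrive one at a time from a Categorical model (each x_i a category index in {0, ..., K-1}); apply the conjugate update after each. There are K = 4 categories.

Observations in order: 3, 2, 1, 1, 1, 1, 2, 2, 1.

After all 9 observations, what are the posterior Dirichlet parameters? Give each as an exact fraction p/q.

obs 1: x=3 → posterior Dirichlet(4/3, 9/5, 3/2, 8)
obs 2: x=2 → posterior Dirichlet(4/3, 9/5, 5/2, 8)
obs 3: x=1 → posterior Dirichlet(4/3, 14/5, 5/2, 8)
obs 4: x=1 → posterior Dirichlet(4/3, 19/5, 5/2, 8)
obs 5: x=1 → posterior Dirichlet(4/3, 24/5, 5/2, 8)
obs 6: x=1 → posterior Dirichlet(4/3, 29/5, 5/2, 8)
obs 7: x=2 → posterior Dirichlet(4/3, 29/5, 7/2, 8)
obs 8: x=2 → posterior Dirichlet(4/3, 29/5, 9/2, 8)
obs 9: x=1 → posterior Dirichlet(4/3, 34/5, 9/2, 8)

alpha_1=4/3, alpha_2=34/5, alpha_3=9/2, alpha_4=8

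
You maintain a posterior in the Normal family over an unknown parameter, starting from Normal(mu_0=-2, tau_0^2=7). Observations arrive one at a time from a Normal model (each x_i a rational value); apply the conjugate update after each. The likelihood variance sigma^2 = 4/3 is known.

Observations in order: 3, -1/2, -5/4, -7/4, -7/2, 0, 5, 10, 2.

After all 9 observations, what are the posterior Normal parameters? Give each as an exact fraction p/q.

mu_0=265/193, tau_0^2=28/193

obs 1: x=3 → posterior Normal(11/5, 28/25)
obs 2: x=-1/2 → posterior Normal(89/92, 14/23)
obs 3: x=-5/4 → posterior Normal(73/268, 28/67)
obs 4: x=-7/4 → posterior Normal(-37/176, 7/22)
obs 5: x=-7/2 → posterior Normal(-92/109, 28/109)
obs 6: x=0 → posterior Normal(-46/65, 14/65)
obs 7: x=5 → posterior Normal(13/151, 28/151)
obs 8: x=10 → posterior Normal(223/172, 7/43)
obs 9: x=2 → posterior Normal(265/193, 28/193)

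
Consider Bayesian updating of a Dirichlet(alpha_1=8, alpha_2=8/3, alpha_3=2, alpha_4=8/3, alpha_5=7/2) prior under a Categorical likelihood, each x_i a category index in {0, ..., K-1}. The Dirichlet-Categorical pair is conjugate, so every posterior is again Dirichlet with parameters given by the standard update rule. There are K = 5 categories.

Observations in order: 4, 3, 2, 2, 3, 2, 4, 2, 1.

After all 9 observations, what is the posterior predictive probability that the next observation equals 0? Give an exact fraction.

48/167

obs 1: x=4 → posterior Dirichlet(8, 8/3, 2, 8/3, 9/2)
obs 2: x=3 → posterior Dirichlet(8, 8/3, 2, 11/3, 9/2)
obs 3: x=2 → posterior Dirichlet(8, 8/3, 3, 11/3, 9/2)
obs 4: x=2 → posterior Dirichlet(8, 8/3, 4, 11/3, 9/2)
obs 5: x=3 → posterior Dirichlet(8, 8/3, 4, 14/3, 9/2)
obs 6: x=2 → posterior Dirichlet(8, 8/3, 5, 14/3, 9/2)
obs 7: x=4 → posterior Dirichlet(8, 8/3, 5, 14/3, 11/2)
obs 8: x=2 → posterior Dirichlet(8, 8/3, 6, 14/3, 11/2)
obs 9: x=1 → posterior Dirichlet(8, 11/3, 6, 14/3, 11/2)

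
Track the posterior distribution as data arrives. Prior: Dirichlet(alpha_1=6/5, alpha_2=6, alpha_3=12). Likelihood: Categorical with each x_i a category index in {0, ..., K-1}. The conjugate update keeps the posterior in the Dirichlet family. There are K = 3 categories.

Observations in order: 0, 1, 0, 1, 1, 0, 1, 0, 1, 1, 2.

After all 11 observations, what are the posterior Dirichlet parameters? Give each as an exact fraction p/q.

alpha_1=26/5, alpha_2=12, alpha_3=13

obs 1: x=0 → posterior Dirichlet(11/5, 6, 12)
obs 2: x=1 → posterior Dirichlet(11/5, 7, 12)
obs 3: x=0 → posterior Dirichlet(16/5, 7, 12)
obs 4: x=1 → posterior Dirichlet(16/5, 8, 12)
obs 5: x=1 → posterior Dirichlet(16/5, 9, 12)
obs 6: x=0 → posterior Dirichlet(21/5, 9, 12)
obs 7: x=1 → posterior Dirichlet(21/5, 10, 12)
obs 8: x=0 → posterior Dirichlet(26/5, 10, 12)
obs 9: x=1 → posterior Dirichlet(26/5, 11, 12)
obs 10: x=1 → posterior Dirichlet(26/5, 12, 12)
obs 11: x=2 → posterior Dirichlet(26/5, 12, 13)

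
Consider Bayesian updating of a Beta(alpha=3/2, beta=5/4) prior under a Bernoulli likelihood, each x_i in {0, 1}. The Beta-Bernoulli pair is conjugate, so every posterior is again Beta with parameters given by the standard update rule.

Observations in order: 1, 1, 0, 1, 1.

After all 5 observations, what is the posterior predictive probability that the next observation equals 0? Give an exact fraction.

9/31

obs 1: x=1 → posterior Beta(5/2, 5/4)
obs 2: x=1 → posterior Beta(7/2, 5/4)
obs 3: x=0 → posterior Beta(7/2, 9/4)
obs 4: x=1 → posterior Beta(9/2, 9/4)
obs 5: x=1 → posterior Beta(11/2, 9/4)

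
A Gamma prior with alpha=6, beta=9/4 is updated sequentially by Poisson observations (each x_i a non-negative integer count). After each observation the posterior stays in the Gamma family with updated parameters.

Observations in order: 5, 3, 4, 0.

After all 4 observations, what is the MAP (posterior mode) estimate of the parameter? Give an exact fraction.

68/25

obs 1: x=5 → posterior Gamma(11, 13/4)
obs 2: x=3 → posterior Gamma(14, 17/4)
obs 3: x=4 → posterior Gamma(18, 21/4)
obs 4: x=0 → posterior Gamma(18, 25/4)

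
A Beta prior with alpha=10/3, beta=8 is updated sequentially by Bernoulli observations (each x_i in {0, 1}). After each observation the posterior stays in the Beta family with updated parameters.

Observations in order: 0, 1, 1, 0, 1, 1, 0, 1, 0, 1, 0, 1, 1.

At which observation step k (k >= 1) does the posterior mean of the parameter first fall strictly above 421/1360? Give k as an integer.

obs 1: x=0 → posterior Beta(10/3, 9)
obs 2: x=1 → posterior Beta(13/3, 9)
obs 3: x=1 → posterior Beta(16/3, 9)
obs 4: x=0 → posterior Beta(16/3, 10)
obs 5: x=1 → posterior Beta(19/3, 10)
obs 6: x=1 → posterior Beta(22/3, 10)
obs 7: x=0 → posterior Beta(22/3, 11)
obs 8: x=1 → posterior Beta(25/3, 11)
obs 9: x=0 → posterior Beta(25/3, 12)
obs 10: x=1 → posterior Beta(28/3, 12)
obs 11: x=0 → posterior Beta(28/3, 13)
obs 12: x=1 → posterior Beta(31/3, 13)
obs 13: x=1 → posterior Beta(34/3, 13)

k = 2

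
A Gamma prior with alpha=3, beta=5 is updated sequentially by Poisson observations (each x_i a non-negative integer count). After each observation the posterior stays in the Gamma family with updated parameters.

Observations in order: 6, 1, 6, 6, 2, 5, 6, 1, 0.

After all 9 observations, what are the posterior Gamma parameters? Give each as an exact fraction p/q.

alpha=36, beta=14

obs 1: x=6 → posterior Gamma(9, 6)
obs 2: x=1 → posterior Gamma(10, 7)
obs 3: x=6 → posterior Gamma(16, 8)
obs 4: x=6 → posterior Gamma(22, 9)
obs 5: x=2 → posterior Gamma(24, 10)
obs 6: x=5 → posterior Gamma(29, 11)
obs 7: x=6 → posterior Gamma(35, 12)
obs 8: x=1 → posterior Gamma(36, 13)
obs 9: x=0 → posterior Gamma(36, 14)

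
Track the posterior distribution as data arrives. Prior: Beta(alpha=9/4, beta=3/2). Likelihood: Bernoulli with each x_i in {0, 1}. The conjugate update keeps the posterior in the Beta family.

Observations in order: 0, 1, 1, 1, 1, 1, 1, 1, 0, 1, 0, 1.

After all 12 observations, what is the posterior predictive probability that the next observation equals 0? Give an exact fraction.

obs 1: x=0 → posterior Beta(9/4, 5/2)
obs 2: x=1 → posterior Beta(13/4, 5/2)
obs 3: x=1 → posterior Beta(17/4, 5/2)
obs 4: x=1 → posterior Beta(21/4, 5/2)
obs 5: x=1 → posterior Beta(25/4, 5/2)
obs 6: x=1 → posterior Beta(29/4, 5/2)
obs 7: x=1 → posterior Beta(33/4, 5/2)
obs 8: x=1 → posterior Beta(37/4, 5/2)
obs 9: x=0 → posterior Beta(37/4, 7/2)
obs 10: x=1 → posterior Beta(41/4, 7/2)
obs 11: x=0 → posterior Beta(41/4, 9/2)
obs 12: x=1 → posterior Beta(45/4, 9/2)

2/7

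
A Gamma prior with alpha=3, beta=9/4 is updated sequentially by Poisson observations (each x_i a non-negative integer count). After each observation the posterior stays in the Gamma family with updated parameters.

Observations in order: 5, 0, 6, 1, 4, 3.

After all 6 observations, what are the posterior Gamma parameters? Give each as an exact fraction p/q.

alpha=22, beta=33/4

obs 1: x=5 → posterior Gamma(8, 13/4)
obs 2: x=0 → posterior Gamma(8, 17/4)
obs 3: x=6 → posterior Gamma(14, 21/4)
obs 4: x=1 → posterior Gamma(15, 25/4)
obs 5: x=4 → posterior Gamma(19, 29/4)
obs 6: x=3 → posterior Gamma(22, 33/4)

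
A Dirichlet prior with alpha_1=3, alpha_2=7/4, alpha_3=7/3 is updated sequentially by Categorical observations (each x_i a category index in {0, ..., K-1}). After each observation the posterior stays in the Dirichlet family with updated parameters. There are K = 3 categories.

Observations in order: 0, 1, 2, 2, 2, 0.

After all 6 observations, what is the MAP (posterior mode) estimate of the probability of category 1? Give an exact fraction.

21/121

obs 1: x=0 → posterior Dirichlet(4, 7/4, 7/3)
obs 2: x=1 → posterior Dirichlet(4, 11/4, 7/3)
obs 3: x=2 → posterior Dirichlet(4, 11/4, 10/3)
obs 4: x=2 → posterior Dirichlet(4, 11/4, 13/3)
obs 5: x=2 → posterior Dirichlet(4, 11/4, 16/3)
obs 6: x=0 → posterior Dirichlet(5, 11/4, 16/3)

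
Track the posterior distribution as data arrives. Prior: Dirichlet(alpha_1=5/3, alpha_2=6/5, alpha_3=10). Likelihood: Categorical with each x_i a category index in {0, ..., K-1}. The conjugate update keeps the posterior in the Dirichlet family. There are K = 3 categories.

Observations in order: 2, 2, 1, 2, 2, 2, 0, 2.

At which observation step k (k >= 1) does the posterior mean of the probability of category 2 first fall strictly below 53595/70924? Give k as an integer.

k = 7

obs 1: x=2 → posterior Dirichlet(5/3, 6/5, 11)
obs 2: x=2 → posterior Dirichlet(5/3, 6/5, 12)
obs 3: x=1 → posterior Dirichlet(5/3, 11/5, 12)
obs 4: x=2 → posterior Dirichlet(5/3, 11/5, 13)
obs 5: x=2 → posterior Dirichlet(5/3, 11/5, 14)
obs 6: x=2 → posterior Dirichlet(5/3, 11/5, 15)
obs 7: x=0 → posterior Dirichlet(8/3, 11/5, 15)
obs 8: x=2 → posterior Dirichlet(8/3, 11/5, 16)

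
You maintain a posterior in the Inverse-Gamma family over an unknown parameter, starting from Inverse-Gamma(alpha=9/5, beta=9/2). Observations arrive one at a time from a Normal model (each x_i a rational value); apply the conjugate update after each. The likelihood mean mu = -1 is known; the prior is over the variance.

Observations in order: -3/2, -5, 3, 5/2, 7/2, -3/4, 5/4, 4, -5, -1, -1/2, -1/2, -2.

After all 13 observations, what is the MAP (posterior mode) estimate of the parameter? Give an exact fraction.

obs 1: x=-3/2 → posterior Inverse-Gamma(23/10, 37/8)
obs 2: x=-5 → posterior Inverse-Gamma(14/5, 101/8)
obs 3: x=3 → posterior Inverse-Gamma(33/10, 165/8)
obs 4: x=5/2 → posterior Inverse-Gamma(19/5, 107/4)
obs 5: x=7/2 → posterior Inverse-Gamma(43/10, 295/8)
obs 6: x=-3/4 → posterior Inverse-Gamma(24/5, 1181/32)
obs 7: x=5/4 → posterior Inverse-Gamma(53/10, 631/16)
obs 8: x=4 → posterior Inverse-Gamma(29/5, 831/16)
obs 9: x=-5 → posterior Inverse-Gamma(63/10, 959/16)
obs 10: x=-1 → posterior Inverse-Gamma(34/5, 959/16)
obs 11: x=-1/2 → posterior Inverse-Gamma(73/10, 961/16)
obs 12: x=-1/2 → posterior Inverse-Gamma(39/5, 963/16)
obs 13: x=-2 → posterior Inverse-Gamma(83/10, 971/16)

4855/744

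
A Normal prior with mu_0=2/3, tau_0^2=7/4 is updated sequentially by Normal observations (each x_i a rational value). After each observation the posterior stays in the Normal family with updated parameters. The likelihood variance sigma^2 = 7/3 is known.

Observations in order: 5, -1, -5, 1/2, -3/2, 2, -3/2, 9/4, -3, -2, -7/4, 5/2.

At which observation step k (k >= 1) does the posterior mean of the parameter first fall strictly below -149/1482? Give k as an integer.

obs 1: x=5 → posterior Normal(53/21, 1)
obs 2: x=-1 → posterior Normal(22/15, 7/10)
obs 3: x=-5 → posterior Normal(-1/39, 7/13)
obs 4: x=1/2 → posterior Normal(7/96, 7/16)
obs 5: x=-3/2 → posterior Normal(-10/57, 7/19)
obs 6: x=2 → posterior Normal(4/33, 7/22)
obs 7: x=-3/2 → posterior Normal(-11/150, 7/25)
obs 8: x=9/4 → posterior Normal(59/336, 1/4)
obs 9: x=-3 → posterior Normal(-49/372, 7/31)
obs 10: x=-2 → posterior Normal(-121/408, 7/34)
obs 11: x=-7/4 → posterior Normal(-46/111, 7/37)
obs 12: x=5/2 → posterior Normal(-47/240, 7/40)

k = 5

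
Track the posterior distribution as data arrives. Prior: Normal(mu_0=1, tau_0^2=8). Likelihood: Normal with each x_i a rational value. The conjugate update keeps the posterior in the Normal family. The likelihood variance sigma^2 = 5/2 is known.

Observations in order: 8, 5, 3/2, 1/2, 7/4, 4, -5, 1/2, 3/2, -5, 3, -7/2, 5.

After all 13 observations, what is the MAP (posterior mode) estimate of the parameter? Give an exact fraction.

obs 1: x=8 → posterior Normal(19/3, 40/21)
obs 2: x=5 → posterior Normal(213/37, 40/37)
obs 3: x=3/2 → posterior Normal(237/53, 40/53)
obs 4: x=1/2 → posterior Normal(245/69, 40/69)
obs 5: x=7/4 → posterior Normal(273/85, 8/17)
obs 6: x=4 → posterior Normal(337/101, 40/101)
obs 7: x=-5 → posterior Normal(257/117, 40/117)
obs 8: x=1/2 → posterior Normal(265/133, 40/133)
obs 9: x=3/2 → posterior Normal(289/149, 40/149)
obs 10: x=-5 → posterior Normal(19/15, 8/33)
obs 11: x=3 → posterior Normal(257/181, 40/181)
obs 12: x=-7/2 → posterior Normal(201/197, 40/197)
obs 13: x=5 → posterior Normal(281/213, 40/213)

281/213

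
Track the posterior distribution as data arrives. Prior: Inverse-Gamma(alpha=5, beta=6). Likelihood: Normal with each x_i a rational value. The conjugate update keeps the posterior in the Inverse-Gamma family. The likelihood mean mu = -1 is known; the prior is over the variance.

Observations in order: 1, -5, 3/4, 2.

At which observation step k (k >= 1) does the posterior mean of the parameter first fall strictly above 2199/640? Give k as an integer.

obs 1: x=1 → posterior Inverse-Gamma(11/2, 8)
obs 2: x=-5 → posterior Inverse-Gamma(6, 16)
obs 3: x=3/4 → posterior Inverse-Gamma(13/2, 561/32)
obs 4: x=2 → posterior Inverse-Gamma(7, 705/32)

k = 4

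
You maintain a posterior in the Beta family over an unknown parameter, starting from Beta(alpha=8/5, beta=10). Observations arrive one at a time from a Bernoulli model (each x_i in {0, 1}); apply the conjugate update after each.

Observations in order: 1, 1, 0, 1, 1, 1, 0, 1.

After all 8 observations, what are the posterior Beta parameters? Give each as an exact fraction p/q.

obs 1: x=1 → posterior Beta(13/5, 10)
obs 2: x=1 → posterior Beta(18/5, 10)
obs 3: x=0 → posterior Beta(18/5, 11)
obs 4: x=1 → posterior Beta(23/5, 11)
obs 5: x=1 → posterior Beta(28/5, 11)
obs 6: x=1 → posterior Beta(33/5, 11)
obs 7: x=0 → posterior Beta(33/5, 12)
obs 8: x=1 → posterior Beta(38/5, 12)

alpha=38/5, beta=12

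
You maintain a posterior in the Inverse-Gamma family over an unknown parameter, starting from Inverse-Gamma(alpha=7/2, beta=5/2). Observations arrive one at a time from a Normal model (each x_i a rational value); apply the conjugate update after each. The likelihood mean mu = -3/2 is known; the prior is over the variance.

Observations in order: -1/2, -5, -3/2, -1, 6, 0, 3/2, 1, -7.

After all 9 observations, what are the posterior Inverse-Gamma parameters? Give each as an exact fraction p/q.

alpha=8, beta=245/4

obs 1: x=-1/2 → posterior Inverse-Gamma(4, 3)
obs 2: x=-5 → posterior Inverse-Gamma(9/2, 73/8)
obs 3: x=-3/2 → posterior Inverse-Gamma(5, 73/8)
obs 4: x=-1 → posterior Inverse-Gamma(11/2, 37/4)
obs 5: x=6 → posterior Inverse-Gamma(6, 299/8)
obs 6: x=0 → posterior Inverse-Gamma(13/2, 77/2)
obs 7: x=3/2 → posterior Inverse-Gamma(7, 43)
obs 8: x=1 → posterior Inverse-Gamma(15/2, 369/8)
obs 9: x=-7 → posterior Inverse-Gamma(8, 245/4)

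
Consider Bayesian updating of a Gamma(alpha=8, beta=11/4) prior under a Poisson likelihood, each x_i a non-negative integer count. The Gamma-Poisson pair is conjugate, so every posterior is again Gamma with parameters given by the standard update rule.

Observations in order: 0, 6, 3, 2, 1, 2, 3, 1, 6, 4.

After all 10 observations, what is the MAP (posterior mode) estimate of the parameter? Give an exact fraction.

obs 1: x=0 → posterior Gamma(8, 15/4)
obs 2: x=6 → posterior Gamma(14, 19/4)
obs 3: x=3 → posterior Gamma(17, 23/4)
obs 4: x=2 → posterior Gamma(19, 27/4)
obs 5: x=1 → posterior Gamma(20, 31/4)
obs 6: x=2 → posterior Gamma(22, 35/4)
obs 7: x=3 → posterior Gamma(25, 39/4)
obs 8: x=1 → posterior Gamma(26, 43/4)
obs 9: x=6 → posterior Gamma(32, 47/4)
obs 10: x=4 → posterior Gamma(36, 51/4)

140/51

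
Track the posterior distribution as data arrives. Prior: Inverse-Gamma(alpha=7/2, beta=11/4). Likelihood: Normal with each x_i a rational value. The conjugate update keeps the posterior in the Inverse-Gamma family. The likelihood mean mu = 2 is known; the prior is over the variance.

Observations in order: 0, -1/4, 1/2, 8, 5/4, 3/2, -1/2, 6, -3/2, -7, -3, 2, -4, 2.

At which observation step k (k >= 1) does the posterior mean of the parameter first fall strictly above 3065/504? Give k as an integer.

k = 9

obs 1: x=0 → posterior Inverse-Gamma(4, 19/4)
obs 2: x=-1/4 → posterior Inverse-Gamma(9/2, 233/32)
obs 3: x=1/2 → posterior Inverse-Gamma(5, 269/32)
obs 4: x=8 → posterior Inverse-Gamma(11/2, 845/32)
obs 5: x=5/4 → posterior Inverse-Gamma(6, 427/16)
obs 6: x=3/2 → posterior Inverse-Gamma(13/2, 429/16)
obs 7: x=-1/2 → posterior Inverse-Gamma(7, 479/16)
obs 8: x=6 → posterior Inverse-Gamma(15/2, 607/16)
obs 9: x=-3/2 → posterior Inverse-Gamma(8, 705/16)
obs 10: x=-7 → posterior Inverse-Gamma(17/2, 1353/16)
obs 11: x=-3 → posterior Inverse-Gamma(9, 1553/16)
obs 12: x=2 → posterior Inverse-Gamma(19/2, 1553/16)
obs 13: x=-4 → posterior Inverse-Gamma(10, 1841/16)
obs 14: x=2 → posterior Inverse-Gamma(21/2, 1841/16)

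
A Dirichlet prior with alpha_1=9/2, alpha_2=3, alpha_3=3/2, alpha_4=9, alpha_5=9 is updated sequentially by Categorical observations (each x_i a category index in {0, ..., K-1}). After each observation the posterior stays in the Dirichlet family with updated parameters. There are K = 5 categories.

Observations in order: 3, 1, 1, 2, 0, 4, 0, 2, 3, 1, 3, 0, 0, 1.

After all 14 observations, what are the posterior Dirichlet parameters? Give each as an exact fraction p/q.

alpha_1=17/2, alpha_2=7, alpha_3=7/2, alpha_4=12, alpha_5=10

obs 1: x=3 → posterior Dirichlet(9/2, 3, 3/2, 10, 9)
obs 2: x=1 → posterior Dirichlet(9/2, 4, 3/2, 10, 9)
obs 3: x=1 → posterior Dirichlet(9/2, 5, 3/2, 10, 9)
obs 4: x=2 → posterior Dirichlet(9/2, 5, 5/2, 10, 9)
obs 5: x=0 → posterior Dirichlet(11/2, 5, 5/2, 10, 9)
obs 6: x=4 → posterior Dirichlet(11/2, 5, 5/2, 10, 10)
obs 7: x=0 → posterior Dirichlet(13/2, 5, 5/2, 10, 10)
obs 8: x=2 → posterior Dirichlet(13/2, 5, 7/2, 10, 10)
obs 9: x=3 → posterior Dirichlet(13/2, 5, 7/2, 11, 10)
obs 10: x=1 → posterior Dirichlet(13/2, 6, 7/2, 11, 10)
obs 11: x=3 → posterior Dirichlet(13/2, 6, 7/2, 12, 10)
obs 12: x=0 → posterior Dirichlet(15/2, 6, 7/2, 12, 10)
obs 13: x=0 → posterior Dirichlet(17/2, 6, 7/2, 12, 10)
obs 14: x=1 → posterior Dirichlet(17/2, 7, 7/2, 12, 10)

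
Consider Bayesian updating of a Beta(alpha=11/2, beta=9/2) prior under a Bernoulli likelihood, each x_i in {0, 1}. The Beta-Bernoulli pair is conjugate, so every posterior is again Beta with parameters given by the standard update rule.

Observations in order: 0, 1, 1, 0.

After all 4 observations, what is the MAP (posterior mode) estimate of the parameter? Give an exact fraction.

13/24

obs 1: x=0 → posterior Beta(11/2, 11/2)
obs 2: x=1 → posterior Beta(13/2, 11/2)
obs 3: x=1 → posterior Beta(15/2, 11/2)
obs 4: x=0 → posterior Beta(15/2, 13/2)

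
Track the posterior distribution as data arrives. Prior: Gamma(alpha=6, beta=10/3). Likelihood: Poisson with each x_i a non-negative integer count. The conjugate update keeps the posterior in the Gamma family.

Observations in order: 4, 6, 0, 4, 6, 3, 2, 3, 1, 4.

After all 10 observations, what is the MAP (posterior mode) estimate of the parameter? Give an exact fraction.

57/20

obs 1: x=4 → posterior Gamma(10, 13/3)
obs 2: x=6 → posterior Gamma(16, 16/3)
obs 3: x=0 → posterior Gamma(16, 19/3)
obs 4: x=4 → posterior Gamma(20, 22/3)
obs 5: x=6 → posterior Gamma(26, 25/3)
obs 6: x=3 → posterior Gamma(29, 28/3)
obs 7: x=2 → posterior Gamma(31, 31/3)
obs 8: x=3 → posterior Gamma(34, 34/3)
obs 9: x=1 → posterior Gamma(35, 37/3)
obs 10: x=4 → posterior Gamma(39, 40/3)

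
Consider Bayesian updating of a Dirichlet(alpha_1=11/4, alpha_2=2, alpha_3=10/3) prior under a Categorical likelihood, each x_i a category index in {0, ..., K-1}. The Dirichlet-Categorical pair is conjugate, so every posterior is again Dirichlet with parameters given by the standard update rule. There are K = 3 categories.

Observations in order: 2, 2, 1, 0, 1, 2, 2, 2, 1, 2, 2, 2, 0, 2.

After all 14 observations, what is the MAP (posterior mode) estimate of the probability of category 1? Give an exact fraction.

48/229

obs 1: x=2 → posterior Dirichlet(11/4, 2, 13/3)
obs 2: x=2 → posterior Dirichlet(11/4, 2, 16/3)
obs 3: x=1 → posterior Dirichlet(11/4, 3, 16/3)
obs 4: x=0 → posterior Dirichlet(15/4, 3, 16/3)
obs 5: x=1 → posterior Dirichlet(15/4, 4, 16/3)
obs 6: x=2 → posterior Dirichlet(15/4, 4, 19/3)
obs 7: x=2 → posterior Dirichlet(15/4, 4, 22/3)
obs 8: x=2 → posterior Dirichlet(15/4, 4, 25/3)
obs 9: x=1 → posterior Dirichlet(15/4, 5, 25/3)
obs 10: x=2 → posterior Dirichlet(15/4, 5, 28/3)
obs 11: x=2 → posterior Dirichlet(15/4, 5, 31/3)
obs 12: x=2 → posterior Dirichlet(15/4, 5, 34/3)
obs 13: x=0 → posterior Dirichlet(19/4, 5, 34/3)
obs 14: x=2 → posterior Dirichlet(19/4, 5, 37/3)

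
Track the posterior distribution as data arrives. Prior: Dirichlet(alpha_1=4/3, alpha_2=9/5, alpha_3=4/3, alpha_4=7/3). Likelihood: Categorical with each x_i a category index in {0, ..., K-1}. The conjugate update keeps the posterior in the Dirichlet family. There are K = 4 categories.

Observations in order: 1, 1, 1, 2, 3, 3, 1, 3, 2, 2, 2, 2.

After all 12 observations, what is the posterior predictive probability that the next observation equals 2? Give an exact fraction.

95/282

obs 1: x=1 → posterior Dirichlet(4/3, 14/5, 4/3, 7/3)
obs 2: x=1 → posterior Dirichlet(4/3, 19/5, 4/3, 7/3)
obs 3: x=1 → posterior Dirichlet(4/3, 24/5, 4/3, 7/3)
obs 4: x=2 → posterior Dirichlet(4/3, 24/5, 7/3, 7/3)
obs 5: x=3 → posterior Dirichlet(4/3, 24/5, 7/3, 10/3)
obs 6: x=3 → posterior Dirichlet(4/3, 24/5, 7/3, 13/3)
obs 7: x=1 → posterior Dirichlet(4/3, 29/5, 7/3, 13/3)
obs 8: x=3 → posterior Dirichlet(4/3, 29/5, 7/3, 16/3)
obs 9: x=2 → posterior Dirichlet(4/3, 29/5, 10/3, 16/3)
obs 10: x=2 → posterior Dirichlet(4/3, 29/5, 13/3, 16/3)
obs 11: x=2 → posterior Dirichlet(4/3, 29/5, 16/3, 16/3)
obs 12: x=2 → posterior Dirichlet(4/3, 29/5, 19/3, 16/3)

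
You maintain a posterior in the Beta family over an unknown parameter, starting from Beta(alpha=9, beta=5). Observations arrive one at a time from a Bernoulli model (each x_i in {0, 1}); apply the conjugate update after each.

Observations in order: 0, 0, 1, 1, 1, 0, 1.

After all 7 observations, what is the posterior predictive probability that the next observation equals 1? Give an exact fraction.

13/21

obs 1: x=0 → posterior Beta(9, 6)
obs 2: x=0 → posterior Beta(9, 7)
obs 3: x=1 → posterior Beta(10, 7)
obs 4: x=1 → posterior Beta(11, 7)
obs 5: x=1 → posterior Beta(12, 7)
obs 6: x=0 → posterior Beta(12, 8)
obs 7: x=1 → posterior Beta(13, 8)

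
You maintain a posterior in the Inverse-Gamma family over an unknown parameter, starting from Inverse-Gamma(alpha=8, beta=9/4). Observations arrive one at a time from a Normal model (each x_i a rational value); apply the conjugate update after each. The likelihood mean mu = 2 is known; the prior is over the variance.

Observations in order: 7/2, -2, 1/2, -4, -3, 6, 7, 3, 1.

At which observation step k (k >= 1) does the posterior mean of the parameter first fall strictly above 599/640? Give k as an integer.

k = 2

obs 1: x=7/2 → posterior Inverse-Gamma(17/2, 27/8)
obs 2: x=-2 → posterior Inverse-Gamma(9, 91/8)
obs 3: x=1/2 → posterior Inverse-Gamma(19/2, 25/2)
obs 4: x=-4 → posterior Inverse-Gamma(10, 61/2)
obs 5: x=-3 → posterior Inverse-Gamma(21/2, 43)
obs 6: x=6 → posterior Inverse-Gamma(11, 51)
obs 7: x=7 → posterior Inverse-Gamma(23/2, 127/2)
obs 8: x=3 → posterior Inverse-Gamma(12, 64)
obs 9: x=1 → posterior Inverse-Gamma(25/2, 129/2)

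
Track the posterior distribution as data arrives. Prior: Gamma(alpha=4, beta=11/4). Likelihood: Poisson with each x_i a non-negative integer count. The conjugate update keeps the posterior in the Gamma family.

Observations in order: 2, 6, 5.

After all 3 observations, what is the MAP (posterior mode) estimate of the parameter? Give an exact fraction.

64/23

obs 1: x=2 → posterior Gamma(6, 15/4)
obs 2: x=6 → posterior Gamma(12, 19/4)
obs 3: x=5 → posterior Gamma(17, 23/4)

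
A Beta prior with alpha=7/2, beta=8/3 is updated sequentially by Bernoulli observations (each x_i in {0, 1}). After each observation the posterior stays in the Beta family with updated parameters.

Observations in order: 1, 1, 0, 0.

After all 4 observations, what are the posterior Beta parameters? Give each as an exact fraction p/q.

alpha=11/2, beta=14/3

obs 1: x=1 → posterior Beta(9/2, 8/3)
obs 2: x=1 → posterior Beta(11/2, 8/3)
obs 3: x=0 → posterior Beta(11/2, 11/3)
obs 4: x=0 → posterior Beta(11/2, 14/3)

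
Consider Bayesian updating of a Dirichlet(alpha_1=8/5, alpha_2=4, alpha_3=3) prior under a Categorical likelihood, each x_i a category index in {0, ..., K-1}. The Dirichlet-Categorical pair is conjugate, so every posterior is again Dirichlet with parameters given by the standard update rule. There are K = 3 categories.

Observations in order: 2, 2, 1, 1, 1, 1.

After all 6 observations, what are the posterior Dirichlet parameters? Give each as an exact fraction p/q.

alpha_1=8/5, alpha_2=8, alpha_3=5

obs 1: x=2 → posterior Dirichlet(8/5, 4, 4)
obs 2: x=2 → posterior Dirichlet(8/5, 4, 5)
obs 3: x=1 → posterior Dirichlet(8/5, 5, 5)
obs 4: x=1 → posterior Dirichlet(8/5, 6, 5)
obs 5: x=1 → posterior Dirichlet(8/5, 7, 5)
obs 6: x=1 → posterior Dirichlet(8/5, 8, 5)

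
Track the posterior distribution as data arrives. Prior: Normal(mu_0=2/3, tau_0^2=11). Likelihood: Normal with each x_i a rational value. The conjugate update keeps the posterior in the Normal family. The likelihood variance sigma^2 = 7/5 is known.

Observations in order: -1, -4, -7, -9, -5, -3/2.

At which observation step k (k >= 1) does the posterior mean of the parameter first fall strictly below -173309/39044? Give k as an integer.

k = 4

obs 1: x=-1 → posterior Normal(-151/186, 77/62)
obs 2: x=-4 → posterior Normal(-811/351, 77/117)
obs 3: x=-7 → posterior Normal(-983/258, 77/172)
obs 4: x=-9 → posterior Normal(-3451/681, 77/227)
obs 5: x=-5 → posterior Normal(-2138/423, 77/282)
obs 6: x=-3/2 → posterior Normal(-9047/2022, 77/337)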